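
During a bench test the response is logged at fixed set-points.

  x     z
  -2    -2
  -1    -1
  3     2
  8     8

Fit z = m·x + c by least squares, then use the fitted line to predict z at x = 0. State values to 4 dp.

ẑ = -0.2177

Entries of AᵀA: Σx·x = 78, Σx = 8, Σ1 = 4.
And Σx·z = 75, Σz = 7.
AᵀA·[m, c]ᵀ = Aᵀz becomes [[78, 8]; [8, 4]]·[m, c]ᵀ = [75, 7]ᵀ.
Determinant 78·4 − 8² = 248.
m = (75·4 − 8·7)/248 = 61/62; c = (78·7 − 8·75)/248 = -27/124.
At x = 0: ẑ = (61/62)·(0) + (-27/124)·(1) = -27/124.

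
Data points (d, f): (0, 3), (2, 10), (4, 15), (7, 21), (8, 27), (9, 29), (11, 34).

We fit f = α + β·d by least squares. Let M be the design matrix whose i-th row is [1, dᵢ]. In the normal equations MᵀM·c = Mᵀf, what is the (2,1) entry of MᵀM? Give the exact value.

Row 2 ↔ basis d, column 1 ↔ basis 1, so (MᵀM)_{2,1} = Σᵢ d = (0)·(1) + (2)·(1) + (4)·(1) + (7)·(1) + (8)·(1) + (9)·(1) + (11)·(1) = 41.

41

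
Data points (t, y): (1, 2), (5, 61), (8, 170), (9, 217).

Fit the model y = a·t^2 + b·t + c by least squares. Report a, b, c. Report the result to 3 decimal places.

The normal equations are: 11283·a + 1367·b + 171·c = 29984;  1367·a + 171·b + 23·c = 3620;  171·a + 23·b + 4·c = 450.
(Σt^2·t^2 = 11283, Σt^2·t = 1367, Σt^2 = 171, Σt·t = 171, Σt = 23, Σ1 = 4, Σt^2·y = 29984, Σt·y = 3620, Σy = 450.)
Row-reducing yields a = 4041/1336, b = -4421/1336, c = 371/167.

a = 3.025, b = -3.309, c = 2.222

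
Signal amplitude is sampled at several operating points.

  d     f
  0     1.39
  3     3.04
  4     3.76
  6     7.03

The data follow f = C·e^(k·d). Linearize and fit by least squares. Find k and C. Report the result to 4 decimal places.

Linearized form: ln f = k·d + ln C. From the 4 transformed points,
Σd = 13.0000, Σ(d)² = 61.0000, Σln f = 4.7158, Σd·ln f = 20.3344.
Equations: 61.0000·k + 13.0000·ln C = 20.3344;  13.0000·k + 4·ln C = 4.7158.
Δ = 61.0000·4 − (13.0000)² = 75.0000; k = (20.3344·4 − 13.0000·4.7158)/75.0000 = 0.26710, ln C = (61.0000·4.7158 − 13.0000·20.3344)/75.0000 = 0.31087, so C = exp(0.31087) = 1.36461.

k = 0.2671, C = 1.3646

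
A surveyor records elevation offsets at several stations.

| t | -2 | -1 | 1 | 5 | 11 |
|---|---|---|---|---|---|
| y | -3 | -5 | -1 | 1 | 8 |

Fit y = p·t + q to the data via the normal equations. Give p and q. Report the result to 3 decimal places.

p = 0.913, q = -2.557

From the data, Σt·t = 152, Σt = 14, Σ1 = 5.
Moment sums: Σt·y = 103, Σy = 0.
XᵀX·[p, q]ᵀ = Xᵀy becomes [[152, 14]; [14, 5]]·[p, q]ᵀ = [103, 0]ᵀ.
Determinant 152·5 − 14² = 564.
p = (103·5 − 14·0)/564 = 515/564; q = (152·0 − 14·103)/564 = -721/282.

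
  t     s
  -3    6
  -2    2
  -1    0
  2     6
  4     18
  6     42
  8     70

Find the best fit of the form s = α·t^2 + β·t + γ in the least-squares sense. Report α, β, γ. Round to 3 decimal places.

α = 0.990, β = 0.895, γ = -0.174

The normal equations are: 5762·α + 764·β + 134·γ = 6366;  764·α + 134·β + 14·γ = 874;  134·α + 14·β + 7·γ = 144.
(Σt^2·t^2 = 5762, Σt^2·t = 764, Σt^2 = 134, Σt·t = 134, Σt = 14, Σ1 = 7, Σt^2·s = 6366, Σt·s = 874, Σs = 144.)
Row-reducing yields α = 160901/162489, β = 145393/162489, γ = -9420/54163.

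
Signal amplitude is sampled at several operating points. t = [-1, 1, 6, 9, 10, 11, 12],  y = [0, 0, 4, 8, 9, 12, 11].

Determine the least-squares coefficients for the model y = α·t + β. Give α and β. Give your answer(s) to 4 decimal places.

α = 0.9576, β = -0.2804

Sums needed: Σt·t = 484, Σt = 48, Σ1 = 7.
Moment sums: Σt·y = 450, Σy = 44.
So XᵀX·[α, β]ᵀ = Xᵀy: [[484, 48]; [48, 7]]·[α, β]ᵀ = [450, 44]ᵀ.
det = 484·7 − 48² = 1084.
α = (450·7 − 48·44)/1084 = 519/542; β = (484·44 − 48·450)/1084 = -76/271.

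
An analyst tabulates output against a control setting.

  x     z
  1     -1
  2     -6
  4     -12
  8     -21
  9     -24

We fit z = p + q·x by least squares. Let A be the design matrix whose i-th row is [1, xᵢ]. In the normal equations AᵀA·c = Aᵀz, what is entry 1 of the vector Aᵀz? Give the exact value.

-64

Entry 1 ↔ basis 1, so (Aᵀz)_{1} = Σᵢ zᵢ = (1)·(-1) + (1)·(-6) + (1)·(-12) + (1)·(-21) + (1)·(-24) = -64.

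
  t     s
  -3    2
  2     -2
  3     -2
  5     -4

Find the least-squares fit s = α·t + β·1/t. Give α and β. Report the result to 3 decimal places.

α = -0.732, β = -0.405

Sums needed: Σt·t = 47, Σt·1/t = 4, Σ1/t·1/t = 461/900.
Right-hand side: Σt·s = -36, Σ1/t·s = -47/15.
AᵀA·[α, β]ᵀ = Aᵀs becomes [[47, 4]; [4, 461/900]]·[α, β]ᵀ = [-36, -47/15]ᵀ.
Eliminating β: (461/900)·(row 1) − 4·(row 2) gives (7267/900)·α = (461/900)·(-36) − 4·(-47/15) = -443/75, so α = -5316/7267.
Then β = ((-47/15) − 4·(-5316/7267))/(461/900) = -2940/7267.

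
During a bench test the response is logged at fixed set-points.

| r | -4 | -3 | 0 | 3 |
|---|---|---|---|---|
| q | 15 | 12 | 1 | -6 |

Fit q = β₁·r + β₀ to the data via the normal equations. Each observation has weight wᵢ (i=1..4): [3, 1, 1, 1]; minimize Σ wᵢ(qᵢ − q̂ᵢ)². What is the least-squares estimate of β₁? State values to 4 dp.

β₁ = -3.0952

Compute the Gram sums: Σwᵢ·r·r = 66, Σwᵢ·r = -12, Σwᵢ·1 = 6.
Moment sums: Σwᵢ·r·q = -234, Σwᵢ·q = 52.
Eliminating β₀: 6·(row 1) − (-12)·(row 2) gives 252·β₁ = 6·(-234) − (-12)·52 = -780, so β₁ = -65/21.
Then β₀ = (52 − (-12)·(-65/21))/6 = 52/21.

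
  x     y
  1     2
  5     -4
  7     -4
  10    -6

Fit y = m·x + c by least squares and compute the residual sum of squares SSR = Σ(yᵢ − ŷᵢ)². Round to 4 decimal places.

The normal system AᵀA·[m, c]ᵀ = Aᵀy is [[175, 23]; [23, 4]]·[m, c]ᵀ = [-106, -12]ᵀ.
Δ = 175·4 − 23² = 171.
m = ((-106)·4 − 23·(-12))/171 = -148/171; c = (175·(-12) − 23·(-106))/171 = 338/171.
Residuals: 8/9, -94/57, 14/171, 116/171; SSR = 680/171.

SSR = 3.9766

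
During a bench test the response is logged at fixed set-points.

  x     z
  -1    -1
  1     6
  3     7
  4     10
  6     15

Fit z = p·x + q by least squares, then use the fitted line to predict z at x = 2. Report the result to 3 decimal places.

ẑ = 6.130

The normal equations are: 63·p + 13·q = 158;  13·p + 5·q = 37.
(Σx·x = 63, Σx = 13, Σ1 = 5, Σx·z = 158, Σz = 37.)
Δ = 63·5 − 13² = 146.
p = (158·5 − 13·37)/146 = 309/146; q = (63·37 − 13·158)/146 = 277/146.
At x = 2: ẑ = (309/146)·(2) + (277/146)·(1) = 895/146.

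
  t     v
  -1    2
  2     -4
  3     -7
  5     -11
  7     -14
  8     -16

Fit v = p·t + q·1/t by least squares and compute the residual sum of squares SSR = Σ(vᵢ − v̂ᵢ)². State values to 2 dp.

SSR = 1.54

MᵀM·[p, q]ᵀ = Mᵀv reads: 152·p + 6·q = -312;  6·p + (1014049/705600)·q = -188/15.
(Σt·t = 152, Σt·1/t = 6, Σ1/t·1/t = 1014049/705600, Σt·v = -312, Σ1/t·v = -188/15.)
Δ = 152·(1014049/705600) − 6² = 16091731/88200.
p = ((-312)·(1014049/705600) − 6·(-188/15))/(16091731/88200) = -32915271/16091731; q = (152·(-188/15) − 6·(-312))/(16091731/88200) = -2916480/16091731.
Residuals: -3648289/16091731, 2921858/16091731, -12924144/16091731, -11849390/16091731, 5539303/16091731, 6219032/16091731; SSR = 24773534/16091731.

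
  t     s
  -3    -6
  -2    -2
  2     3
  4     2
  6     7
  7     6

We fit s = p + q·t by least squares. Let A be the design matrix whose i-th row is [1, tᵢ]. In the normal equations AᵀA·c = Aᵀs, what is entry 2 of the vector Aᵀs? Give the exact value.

Entry 2 ↔ basis t, so (Aᵀs)_{2} = Σᵢ (t)·sᵢ = (-3)·(-6) + (-2)·(-2) + (2)·(3) + (4)·(2) + (6)·(7) + (7)·(6) = 120.

120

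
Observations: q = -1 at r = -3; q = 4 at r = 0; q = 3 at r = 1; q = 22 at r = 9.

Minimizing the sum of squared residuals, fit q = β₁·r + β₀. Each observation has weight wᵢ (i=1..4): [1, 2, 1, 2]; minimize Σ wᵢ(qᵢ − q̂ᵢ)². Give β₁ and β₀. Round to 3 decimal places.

β₁ = 1.995, β₀ = 3.680

Compute the Gram sums: Σwᵢ·r·r = 172, Σwᵢ·r = 16, Σwᵢ·1 = 6.
And Σwᵢ·r·q = 402, Σwᵢ·q = 54.
Normal equations: [[172, 16]; [16, 6]]·[β₁, β₀]ᵀ = [402, 54]ᵀ.
det = 172·6 − 16² = 776.
β₁ = (402·6 − 16·54)/776 = 387/194; β₀ = (172·54 − 16·402)/776 = 357/97.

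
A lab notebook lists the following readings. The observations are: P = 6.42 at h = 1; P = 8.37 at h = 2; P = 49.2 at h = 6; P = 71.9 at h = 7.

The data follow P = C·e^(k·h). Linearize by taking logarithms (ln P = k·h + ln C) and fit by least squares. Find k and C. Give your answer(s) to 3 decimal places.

k = 0.415, C = 3.970

Linearized form: ln P = k·h + ln C. From the 4 transformed points,
Σh = 16.0000, Σ(h)² = 90.0000, Σln P = 12.1552, Σh·ln P = 59.4110.
Equations: 90.0000·k + 16.0000·ln C = 59.4110;  16.0000·k + 4·ln C = 12.1552.
Slope k = (n·Σh·ln P − Σh·Σln P)/(n·Σ(h)² − (Σh)²) = (4·59.4110 − 16.0000·12.1552)/104.0000 = 0.41500; ln C = (Σln P − k·Σh)/n = 1.37880, so C = exp(1.37880) = 3.97014.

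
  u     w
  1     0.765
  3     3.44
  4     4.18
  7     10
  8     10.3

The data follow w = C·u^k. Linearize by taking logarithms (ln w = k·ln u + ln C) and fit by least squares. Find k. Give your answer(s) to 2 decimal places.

k = 1.27

Linearized form: ln w = k·ln u + ln C. From the 5 transformed points,
AᵀA = [[11.2394, 6.5103]; [6.5103, 5]], rhs = [12.6703, 7.0326]ᵀ  (here Σln u = 6.5103, Σ(ln u)² = 11.2394, Σln w = 7.0326, Σln u·ln w = 12.6703).
Slope k = (n·Σln u·ln w − Σln u·Σln w)/(n·Σ(ln u)² − (Σln u)²) = (5·12.6703 − 6.5103·7.0326)/13.8136 = 1.27175; ln C = (Σln w − k·Σln u)/n = -0.24935.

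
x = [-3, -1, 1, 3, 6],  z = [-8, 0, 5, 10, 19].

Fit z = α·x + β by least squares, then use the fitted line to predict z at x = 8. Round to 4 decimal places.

ẑ = 24.9590

With design matrix A, AᵀA = [[56, 6]; [6, 5]] and Aᵀz = [173, 26]ᵀ.
Δ = 56·5 − 6² = 244.
α = (173·5 − 6·26)/244 = 709/244; β = (56·26 − 6·173)/244 = 209/122.
At x = 8: ẑ = (709/244)·(8) + (209/122)·(1) = 3045/122.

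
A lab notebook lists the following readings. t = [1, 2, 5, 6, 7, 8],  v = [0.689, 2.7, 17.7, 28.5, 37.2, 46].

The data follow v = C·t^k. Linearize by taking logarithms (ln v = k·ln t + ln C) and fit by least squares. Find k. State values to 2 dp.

k = 2.05

Linearized form: ln v = k·ln t + ln C. From the 6 transformed points,
Σln t = 8.1197, Σ(ln t)² = 14.3918, Σln v = 14.2892, Σln t·ln v = 26.3140.
Equations: 14.3918·k + 8.1197·ln C = 26.3140;  8.1197·k + 6·ln C = 14.2892.
Δ = 14.3918·6 − (8.1197)² = 20.4213; k = (26.3140·6 − 8.1197·14.2892)/20.4213 = 2.04983, ln C = (14.3918·14.2892 − 8.1197·26.3140)/20.4213 = -0.39248.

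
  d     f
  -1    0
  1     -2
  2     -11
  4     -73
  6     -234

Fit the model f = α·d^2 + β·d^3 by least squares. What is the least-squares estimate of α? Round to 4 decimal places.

α = -0.7423

Sums needed: Σd^2·d^2 = 1570, Σd^2·d^3 = 8832, Σd^3·d^3 = 50818.
Right-hand side: Σd^2·f = -9638, Σd^3·f = -55306.
Determinant 1570·50818 − 8832² = 1780036.
α = ((-9638)·50818 − 8832·(-55306))/1780036 = -330323/445009; β = (1570·(-55306) − 8832·(-9638))/1780036 = -426901/445009.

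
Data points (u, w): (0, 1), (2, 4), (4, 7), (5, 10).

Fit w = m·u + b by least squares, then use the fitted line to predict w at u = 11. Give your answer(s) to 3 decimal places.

From the data, Σu·u = 45, Σu = 11, Σ1 = 4.
Right-hand side: Σu·w = 86, Σw = 22.
So AᵀA·[m, b]ᵀ = Aᵀw: [[45, 11]; [11, 4]]·[m, b]ᵀ = [86, 22]ᵀ.
Eliminating b: 4·(row 1) − 11·(row 2) gives 59·m = 4·86 − 11·22 = 102, so m = 102/59.
Then b = (22 − 11·(102/59))/4 = 44/59.
At u = 11: ŵ = (102/59)·(11) + (44/59)·(1) = 1166/59.

ŵ = 19.763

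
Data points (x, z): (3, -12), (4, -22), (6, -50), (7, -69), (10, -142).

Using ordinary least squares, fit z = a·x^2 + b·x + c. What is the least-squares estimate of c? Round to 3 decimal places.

Entries of MᵀM: Σx^2·x^2 = 14034, Σx^2·x = 1650, Σx^2 = 210, Σx·x = 210, Σx = 30, Σ1 = 5.
For Mᵀz: Σx^2·z = -19841, Σx·z = -2327, Σz = -295.
Row-reducing yields a = -35/24, b = 47/120, c = -1/10.

c = -0.100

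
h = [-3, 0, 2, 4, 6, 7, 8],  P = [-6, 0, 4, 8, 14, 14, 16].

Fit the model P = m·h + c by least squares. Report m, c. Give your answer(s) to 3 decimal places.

Setting ∂/∂m … = 0 gives: 178·m + 24·c = 368;  24·m + 7·c = 50.
Eliminating c: 7·(row 1) − 24·(row 2) gives 670·m = 7·368 − 24·50 = 1376, so m = 688/335.
Then c = (50 − 24·(688/335))/7 = 34/335.

m = 2.054, c = 0.101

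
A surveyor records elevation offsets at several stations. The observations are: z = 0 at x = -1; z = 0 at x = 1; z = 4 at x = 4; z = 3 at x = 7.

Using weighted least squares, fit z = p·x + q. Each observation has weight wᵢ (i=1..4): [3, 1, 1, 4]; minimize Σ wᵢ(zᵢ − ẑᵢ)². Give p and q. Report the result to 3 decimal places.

p = 0.402, q = 0.437

Sums needed: Σwᵢ·x·x = 216, Σwᵢ·x = 30, Σwᵢ·1 = 9.
Right-hand side: Σwᵢ·x·z = 100, Σwᵢ·z = 16.
Eliminating q: 9·(row 1) − 30·(row 2) gives 1044·p = 9·100 − 30·16 = 420, so p = 35/87.
Then q = (16 − 30·(35/87))/9 = 38/87.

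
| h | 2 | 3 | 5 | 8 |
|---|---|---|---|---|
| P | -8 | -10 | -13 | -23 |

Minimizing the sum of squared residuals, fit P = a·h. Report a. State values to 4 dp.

The normal equations are: 102·a = -295.
(Σh·h = 102, Σh·P = -295.)
a = (-295)/102 = -2.89216.

a = -2.8922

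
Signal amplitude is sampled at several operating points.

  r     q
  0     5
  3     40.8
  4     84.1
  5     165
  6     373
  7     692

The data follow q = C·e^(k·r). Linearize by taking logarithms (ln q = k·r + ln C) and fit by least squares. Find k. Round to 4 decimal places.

Let Y = ln q. Fitting Y = k·r + ln C by least squares:
Over the data: Σr = 25.0000, Σ(r)² = 135.0000, Σln q = 27.3172, Σr·ln q = 135.6904.
Normal system: [[135.0000, 25.0000]; [25.0000, 6]]·[k, ln C]ᵀ = [135.6904, 27.3172]ᵀ.
Solving (det = 185.0000): k = 0.70925, ln C = 1.59766.

k = 0.7093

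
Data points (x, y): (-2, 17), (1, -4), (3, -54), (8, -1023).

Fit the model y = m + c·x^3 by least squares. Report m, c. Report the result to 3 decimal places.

MᵀM·[m, c]ᵀ = Mᵀy reads: 4·m + 532·c = -1064;  532·m + 262938·c = -525374.
Determinant 4·262938 − 532² = 768728.
m = ((-1064)·262938 − 532·(-525374))/768728 = -33383/96091; c = (4·(-525374) − 532·(-1064))/768728 = -191931/96091.

m = -0.347, c = -1.997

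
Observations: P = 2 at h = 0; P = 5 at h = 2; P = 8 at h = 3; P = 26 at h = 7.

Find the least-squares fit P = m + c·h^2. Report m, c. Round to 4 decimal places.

m = 2.8832, c = 0.4753

Entries of MᵀM: Σ1 = 4, Σh^2 = 62, Σh^2·h^2 = 2498.
Moment sums: ΣP = 41, Σh^2·P = 1366.
So MᵀM·[m, c]ᵀ = MᵀP: [[4, 62]; [62, 2498]]·[m, c]ᵀ = [41, 1366]ᵀ.
Eliminating c: 2498·(row 1) − 62·(row 2) gives 6148·m = 2498·41 − 62·1366 = 17726, so m = 8863/3074.
Then c = (1366 − 62·(8863/3074))/2498 = 1461/3074.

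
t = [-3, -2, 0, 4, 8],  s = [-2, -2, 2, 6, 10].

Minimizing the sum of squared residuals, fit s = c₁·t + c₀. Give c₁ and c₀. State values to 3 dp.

Sums needed: Σt·t = 93, Σt = 7, Σ1 = 5.
For Xᵀs: Σt·s = 114, Σs = 14.
So XᵀX·[c₁, c₀]ᵀ = Xᵀs: [[93, 7]; [7, 5]]·[c₁, c₀]ᵀ = [114, 14]ᵀ.
Determinant 93·5 − 7² = 416.
c₁ = (114·5 − 7·14)/416 = 59/52; c₀ = (93·14 − 7·114)/416 = 63/52.

c₁ = 1.135, c₀ = 1.212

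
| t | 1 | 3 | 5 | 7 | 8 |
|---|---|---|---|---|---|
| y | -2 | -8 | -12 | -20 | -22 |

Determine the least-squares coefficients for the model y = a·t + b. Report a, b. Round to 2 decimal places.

a = -2.89, b = 1.07

The normal equations are: 148·a + 24·b = -402;  24·a + 5·b = -64.
Determinant 148·5 − 24² = 164.
a = ((-402)·5 − 24·(-64))/164 = -237/82; b = (148·(-64) − 24·(-402))/164 = 44/41.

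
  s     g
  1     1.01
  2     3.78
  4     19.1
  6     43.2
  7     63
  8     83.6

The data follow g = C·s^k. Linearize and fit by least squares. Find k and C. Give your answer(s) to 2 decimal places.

With ln gᵢ as the transformed response and ln sᵢ as the regressor:
AᵀA = [[13.7233, 7.8966]; [7.8966, 6]], rhs = [29.0242, 16.6244]ᵀ  (here Σln s = 7.8966, Σ(ln s)² = 13.7233, Σln g = 16.6244, Σln s·ln g = 29.0242).
Solving (det = 19.9843): k = 2.14517, ln C = -0.05251, so C = exp(-0.05251) = 0.94884.

k = 2.15, C = 0.95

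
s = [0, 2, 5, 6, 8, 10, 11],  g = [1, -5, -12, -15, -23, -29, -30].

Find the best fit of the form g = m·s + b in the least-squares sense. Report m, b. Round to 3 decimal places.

m = -2.918, b = 1.367

With design matrix M, MᵀM = [[350, 42]; [42, 7]] and Mᵀg = [-964, -113]ᵀ.
det = 350·7 − 42² = 686.
m = ((-964)·7 − 42·(-113))/686 = -143/49; b = (350·(-113) − 42·(-964))/686 = 67/49.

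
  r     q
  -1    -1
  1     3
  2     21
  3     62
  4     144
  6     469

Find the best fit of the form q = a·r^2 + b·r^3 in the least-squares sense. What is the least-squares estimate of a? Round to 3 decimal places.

a = 0.931

MᵀM·[a, b]ᵀ = Mᵀq reads: 1651·a + 9075·b = 19832;  9075·a + 51547·b = 112366.
(Σr^2·r^2 = 1651, Σr^2·r^3 = 9075, Σr^3·r^3 = 51547, Σr^2·q = 19832, Σr^3·q = 112366.)
Determinant 1651·51547 − 9075² = 2748472.
a = (19832·51547 − 9075·112366)/2748472 = 1279327/1374236; b = (1651·112366 − 9075·19832)/2748472 = 2770433/1374236.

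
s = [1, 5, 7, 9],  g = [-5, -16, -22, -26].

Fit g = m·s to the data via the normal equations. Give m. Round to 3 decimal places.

m = -3.032

The normal system MᵀM·[m]ᵀ = Mᵀg is [[156]]·[m]ᵀ = [-473]ᵀ.
Hence m = -473 / 156 ≈ -3.03205.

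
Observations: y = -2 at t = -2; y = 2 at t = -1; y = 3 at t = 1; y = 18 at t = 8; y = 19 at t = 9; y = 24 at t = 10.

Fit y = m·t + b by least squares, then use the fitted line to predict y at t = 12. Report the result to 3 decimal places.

The normal equations are: 251·m + 25·b = 560;  25·m + 6·b = 64.
Eliminating b: 6·(row 1) − 25·(row 2) gives 881·m = 6·560 − 25·64 = 1760, so m = 1760/881.
Then b = (64 − 25·(1760/881))/6 = 2064/881.
At t = 12: ŷ = (1760/881)·(12) + (2064/881)·(1) = 23184/881.

ŷ = 26.316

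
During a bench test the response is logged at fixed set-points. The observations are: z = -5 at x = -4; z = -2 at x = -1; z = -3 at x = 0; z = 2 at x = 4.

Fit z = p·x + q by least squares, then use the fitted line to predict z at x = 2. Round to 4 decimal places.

Entries of AᵀA: Σx·x = 33, Σx = -1, Σ1 = 4.
Moment sums: Σx·z = 30, Σz = -8.
Normal equations: [[33, -1]; [-1, 4]]·[p, q]ᵀ = [30, -8]ᵀ.
Eliminating q: 4·(row 1) − (-1)·(row 2) gives 131·p = 4·30 − (-1)·(-8) = 112, so p = 112/131.
Then q = ((-8) − (-1)·(112/131))/4 = -234/131.
At x = 2: ẑ = (112/131)·(2) + (-234/131)·(1) = -10/131.

ẑ = -0.0763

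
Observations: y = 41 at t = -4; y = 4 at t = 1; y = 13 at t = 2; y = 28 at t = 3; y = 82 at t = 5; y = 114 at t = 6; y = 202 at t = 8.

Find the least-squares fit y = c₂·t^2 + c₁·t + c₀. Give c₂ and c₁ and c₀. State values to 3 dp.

c₂ = 3.007, c₁ = 1.362, c₀ = -1.537

The normal equations are: 6371·c₂ + 825·c₁ + 155·c₀ = 20046;  825·c₂ + 155·c₁ + 21·c₀ = 2660;  155·c₂ + 21·c₁ + 7·c₀ = 484.
(Σt^2·t^2 = 6371, Σt^2·t = 825, Σt^2 = 155, Σt·t = 155, Σt = 21, Σ1 = 7, Σt^2·y = 20046, Σt·y = 2660, Σy = 484.)
Solving the 3×3 system (Gaussian elimination) gives c₂ = 370453/123178, c₁ = 83891/61589, c₀ = -189355/123178.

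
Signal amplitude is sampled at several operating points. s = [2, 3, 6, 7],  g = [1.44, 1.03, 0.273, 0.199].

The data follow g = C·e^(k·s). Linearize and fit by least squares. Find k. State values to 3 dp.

Let Y = ln g. Fitting Y = k·s + ln C by least squares:
AᵀA = [[98.0000, 18.0000]; [18.0000, 4]], rhs = [-18.2729, -2.5185]ᵀ  (here Σs = 18.0000, Σ(s)² = 98.0000, Σln g = -2.5185, Σs·ln g = -18.2729).
Solving (det = 68.0000): k = -0.40821, ln C = 1.20729.

k = -0.408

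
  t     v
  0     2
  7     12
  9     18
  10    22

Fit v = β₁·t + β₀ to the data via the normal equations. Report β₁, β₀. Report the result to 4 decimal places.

XᵀX·[β₁, β₀]ᵀ = Xᵀv reads: 230·β₁ + 26·β₀ = 466;  26·β₁ + 4·β₀ = 54.
(Σt·t = 230, Σt = 26, Σ1 = 4, Σt·v = 466, Σv = 54.)
Determinant 230·4 − 26² = 244.
β₁ = (466·4 − 26·54)/244 = 115/61; β₀ = (230·54 − 26·466)/244 = 76/61.

β₁ = 1.8852, β₀ = 1.2459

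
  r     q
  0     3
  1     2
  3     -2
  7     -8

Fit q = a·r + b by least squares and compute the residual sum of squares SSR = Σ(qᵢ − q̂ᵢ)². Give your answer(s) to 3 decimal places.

From the data, Σr·r = 59, Σr = 11, Σ1 = 4.
And Σr·q = -60, Σq = -5.
So XᵀX·[a, b]ᵀ = Xᵀq: [[59, 11]; [11, 4]]·[a, b]ᵀ = [-60, -5]ᵀ.
det = 59·4 − 11² = 115.
a = ((-60)·4 − 11·(-5))/115 = -37/23; b = (59·(-5) − 11·(-60))/115 = 73/23.
Residuals: -4/23, 10/23, -8/23, 2/23; SSR = 8/23.

SSR = 0.348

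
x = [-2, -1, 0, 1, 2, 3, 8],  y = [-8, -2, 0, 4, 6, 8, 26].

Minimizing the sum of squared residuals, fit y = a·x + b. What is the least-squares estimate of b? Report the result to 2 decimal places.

The normal equations are: 83·a + 11·b = 266;  11·a + 7·b = 34.
det = 83·7 − 11² = 460.
a = (266·7 − 11·34)/460 = 372/115; b = (83·34 − 11·266)/460 = -26/115.

b = -0.23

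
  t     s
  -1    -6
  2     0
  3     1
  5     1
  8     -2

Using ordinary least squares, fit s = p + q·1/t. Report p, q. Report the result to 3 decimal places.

Compute the Gram sums: Σ1 = 5, Σ1/t = 19/120, Σ1/t·1/t = 20401/14400.
Moment sums: Σs = -6, Σ1/t·s = 377/60.
AᵀA·[p, q]ᵀ = Aᵀs becomes [[5, 19/120]; [19/120, 20401/14400]]·[p, q]ᵀ = [-6, 377/60]ᵀ.
Determinant 5·(20401/14400) − (19/120)² = 25411/3600.
p = ((-6)·(20401/14400) − (19/120)·(377/60))/(25411/3600) = -34183/25411; q = (5·(377/60) − (19/120)·(-6))/(25411/3600) = 116520/25411.

p = -1.345, q = 4.585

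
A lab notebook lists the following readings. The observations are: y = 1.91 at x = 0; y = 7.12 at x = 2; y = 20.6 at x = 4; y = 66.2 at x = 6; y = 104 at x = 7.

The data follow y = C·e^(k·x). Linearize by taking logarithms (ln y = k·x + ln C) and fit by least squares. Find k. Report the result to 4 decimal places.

Linearized form: ln y = k·x + ln C. From the 5 transformed points,
Σx = 19.0000, Σ(x)² = 105.0000, Σln y = 14.4724, Σx·ln y = 73.6938.
Normal system: [[105.0000, 19.0000]; [19.0000, 5]]·[k, ln C]ᵀ = [73.6938, 14.4724]ᵀ.
Solving (det = 164.0000): k = 0.57008, ln C = 0.72815.

k = 0.5701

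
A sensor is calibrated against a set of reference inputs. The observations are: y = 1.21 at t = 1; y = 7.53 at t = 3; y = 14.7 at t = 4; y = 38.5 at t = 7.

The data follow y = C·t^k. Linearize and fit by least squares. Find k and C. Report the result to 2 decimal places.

Taking logs, ln y = k·ln t + ln C, so regress ln y on ln t.
Σln t = 4.4308, Σ(ln t)² = 6.9153, Σln y = 8.5480, Σln t·ln y = 13.0480.
Normal system: [[6.9153, 4.4308]; [4.4308, 4]]·[k, ln C]ᵀ = [13.0480, 8.5480]ᵀ.
Δ = 6.9153·4 − (4.4308)² = 8.0292; k = (13.0480·4 − 4.4308·8.5480)/8.0292 = 1.78315, ln C = (6.9153·8.5480 − 4.4308·13.0480)/8.0292 = 0.16180, so C = exp(0.16180) = 1.17563.

k = 1.78, C = 1.18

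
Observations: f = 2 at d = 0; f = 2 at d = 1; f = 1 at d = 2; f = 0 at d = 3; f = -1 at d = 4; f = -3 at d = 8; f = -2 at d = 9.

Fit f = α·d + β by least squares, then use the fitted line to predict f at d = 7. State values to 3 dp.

Forming XᵀX = [[175, 27]; [27, 7]] and Xᵀf = [-42, -1]ᵀ gives XᵀX·[α, β]ᵀ = Xᵀf.
Eliminating β: 7·(row 1) − 27·(row 2) gives 496·α = 7·(-42) − 27·(-1) = -267, so α = -267/496.
Then β = ((-1) − 27·(-267/496))/7 = 959/496.
At d = 7: f̂ = (-267/496)·(7) + (959/496)·(1) = -455/248.

f̂ = -1.835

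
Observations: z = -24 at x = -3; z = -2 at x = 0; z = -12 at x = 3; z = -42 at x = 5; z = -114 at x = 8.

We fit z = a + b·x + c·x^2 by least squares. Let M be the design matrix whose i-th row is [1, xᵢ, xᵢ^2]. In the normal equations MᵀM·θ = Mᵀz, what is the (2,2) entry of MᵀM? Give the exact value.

107

Row 2 ↔ basis x, column 2 ↔ basis x, so (MᵀM)_{2,2} = Σᵢ (x)·(x) = (-3)·(-3) + (0)·(0) + (3)·(3) + (5)·(5) + (8)·(8) = 107.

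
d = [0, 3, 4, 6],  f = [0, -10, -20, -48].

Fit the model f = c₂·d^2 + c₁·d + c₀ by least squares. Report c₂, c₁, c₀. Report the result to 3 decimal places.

c₂ = -1.533, c₁ = 1.187, c₀ = 0.027

With design matrix X, XᵀX = [[1633, 307, 61]; [307, 61, 13]; [61, 13, 4]] and Xᵀf = [-2138, -398, -78]ᵀ.
Row-reducing yields c₂ = -23/15, c₁ = 89/75, c₀ = 2/75.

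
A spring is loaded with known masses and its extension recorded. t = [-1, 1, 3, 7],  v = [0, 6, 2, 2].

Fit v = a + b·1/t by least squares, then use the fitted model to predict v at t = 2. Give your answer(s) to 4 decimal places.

Sums needed: Σ1 = 4, Σ1/t = 10/21, Σ1/t·1/t = 940/441.
Moment sums: Σv = 10, Σ1/t·v = 146/21.
Eliminating b: (940/441)·(row 1) − (10/21)·(row 2) gives (1220/147)·a = (940/441)·10 − (10/21)·(146/21) = 7940/441, so a = 397/183.
Then b = ((146/21) − (10/21)·(397/183))/(940/441) = 847/305.
At t = 2: v̂ = (397/183)·(1) + (847/305)·(1/2) = 6511/1830.

v̂ = 3.5579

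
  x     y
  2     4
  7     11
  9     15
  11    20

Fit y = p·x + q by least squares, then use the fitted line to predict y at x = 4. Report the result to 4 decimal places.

ŷ = 6.8715

Compute the Gram sums: Σx·x = 255, Σx = 29, Σ1 = 4.
Moment sums: Σx·y = 440, Σy = 50.
AᵀA·[p, q]ᵀ = Aᵀy becomes [[255, 29]; [29, 4]]·[p, q]ᵀ = [440, 50]ᵀ.
Determinant 255·4 − 29² = 179.
p = (440·4 − 29·50)/179 = 310/179; q = (255·50 − 29·440)/179 = -10/179.
At x = 4: ŷ = (310/179)·(4) + (-10/179)·(1) = 1230/179.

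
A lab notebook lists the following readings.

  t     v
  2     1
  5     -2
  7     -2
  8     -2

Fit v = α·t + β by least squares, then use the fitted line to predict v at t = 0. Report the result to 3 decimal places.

Forming AᵀA = [[142, 22]; [22, 4]] and Aᵀv = [-38, -5]ᵀ gives AᵀA·[α, β]ᵀ = Aᵀv.
Eliminating β: 4·(row 1) − 22·(row 2) gives 84·α = 4·(-38) − 22·(-5) = -42, so α = -1/2.
Then β = ((-5) − 22·(-1/2))/4 = 3/2.
At t = 0: v̂ = (-1/2)·(0) + (3/2)·(1) = 3/2.

v̂ = 1.500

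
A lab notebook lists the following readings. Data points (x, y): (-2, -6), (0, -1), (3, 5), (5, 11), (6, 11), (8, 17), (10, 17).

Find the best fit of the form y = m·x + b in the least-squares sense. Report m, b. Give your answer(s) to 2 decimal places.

m = 2.03, b = -1.00

Sums needed: Σx·x = 238, Σx = 30, Σ1 = 7.
And Σx·y = 454, Σy = 54.
So MᵀM·[m, b]ᵀ = Mᵀy: [[238, 30]; [30, 7]]·[m, b]ᵀ = [454, 54]ᵀ.
Δ = 238·7 − 30² = 766.
m = (454·7 − 30·54)/766 = 779/383; b = (238·54 − 30·454)/766 = -384/383.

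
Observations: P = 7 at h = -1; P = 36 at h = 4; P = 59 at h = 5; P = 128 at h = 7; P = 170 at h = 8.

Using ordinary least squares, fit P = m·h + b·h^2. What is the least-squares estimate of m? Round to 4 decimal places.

Setting ∂/∂m … = 0 gives: 155·m + 1043·b = 2688;  1043·m + 7379·b = 19210.
Determinant 155·7379 − 1043² = 55896.
m = (2688·7379 − 1043·19210)/55896 = -100639/27948; b = (155·19210 − 1043·2688)/55896 = 86983/27948.

m = -3.6009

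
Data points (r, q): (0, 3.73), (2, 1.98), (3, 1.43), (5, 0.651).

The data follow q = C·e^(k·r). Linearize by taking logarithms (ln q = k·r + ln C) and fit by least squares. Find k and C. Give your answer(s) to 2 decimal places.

With ln qᵢ as the transformed response and rᵢ as the regressor:
Σr = 10.0000, Σ(r)² = 38.0000, Σln q = 1.9279, Σr·ln q = 0.2930.
Equations: 38.0000·k + 10.0000·ln C = 0.2930;  10.0000·k + 4·ln C = 1.9279.
Solving (det = 52.0000): k = -0.34822, ln C = 1.35253, so C = exp(1.35253) = 3.86720.

k = -0.35, C = 3.87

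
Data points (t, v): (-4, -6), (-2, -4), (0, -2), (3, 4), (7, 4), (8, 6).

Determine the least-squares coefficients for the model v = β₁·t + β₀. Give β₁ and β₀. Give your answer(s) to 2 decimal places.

With design matrix A, AᵀA = [[142, 12]; [12, 6]] and Aᵀv = [120, 2]ᵀ.
Eliminating β₀: 6·(row 1) − 12·(row 2) gives 708·β₁ = 6·120 − 12·2 = 696, so β₁ = 58/59.
Then β₀ = (2 − 12·(58/59))/6 = -289/177.

β₁ = 0.98, β₀ = -1.63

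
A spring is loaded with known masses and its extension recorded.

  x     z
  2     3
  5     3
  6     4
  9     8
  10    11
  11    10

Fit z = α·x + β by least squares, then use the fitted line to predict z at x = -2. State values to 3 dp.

ẑ = -2.459

Entries of AᵀA: Σx·x = 367, Σx = 43, Σ1 = 6.
Moment sums: Σx·z = 337, Σz = 39.
det = 367·6 − 43² = 353.
α = (337·6 − 43·39)/353 = 345/353; β = (367·39 − 43·337)/353 = -178/353.
At x = -2: ẑ = (345/353)·(-2) + (-178/353)·(1) = -868/353.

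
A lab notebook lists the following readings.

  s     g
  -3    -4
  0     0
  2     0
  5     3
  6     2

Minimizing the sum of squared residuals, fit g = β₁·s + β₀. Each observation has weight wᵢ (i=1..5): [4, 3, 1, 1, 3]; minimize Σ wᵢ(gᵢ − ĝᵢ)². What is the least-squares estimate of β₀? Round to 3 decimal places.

β₀ = -1.310

From the data, Σwᵢ·s·s = 173, Σwᵢ·s = 13, Σwᵢ·1 = 12.
And Σwᵢ·s·g = 99, Σwᵢ·g = -7.
AᵀWA·[β₁, β₀]ᵀ = AᵀWg becomes [[173, 13]; [13, 12]]·[β₁, β₀]ᵀ = [99, -7]ᵀ.
det = 173·12 − 13² = 1907.
β₁ = (99·12 − 13·(-7))/1907 = 1279/1907; β₀ = (173·(-7) − 13·99)/1907 = -2498/1907.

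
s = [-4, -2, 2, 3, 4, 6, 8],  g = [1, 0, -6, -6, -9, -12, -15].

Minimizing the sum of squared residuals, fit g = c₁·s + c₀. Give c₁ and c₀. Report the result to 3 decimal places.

Sums needed: Σs·s = 149, Σs = 17, Σ1 = 7.
Right-hand side: Σs·g = -262, Σg = -47.
Normal equations: [[149, 17]; [17, 7]]·[c₁, c₀]ᵀ = [-262, -47]ᵀ.
Eliminating c₀: 7·(row 1) − 17·(row 2) gives 754·c₁ = 7·(-262) − 17·(-47) = -1035, so c₁ = -1035/754.
Then c₀ = ((-47) − 17·(-1035/754))/7 = -2549/754.

c₁ = -1.373, c₀ = -3.381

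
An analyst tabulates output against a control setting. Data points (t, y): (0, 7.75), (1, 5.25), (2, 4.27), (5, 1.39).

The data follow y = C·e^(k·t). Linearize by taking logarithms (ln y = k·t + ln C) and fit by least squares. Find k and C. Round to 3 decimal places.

Let Y = ln y. Fitting Y = k·t + ln C by least squares:
Σt = 8.0000, Σ(t)² = 30.0000, Σln y = 5.4868, Σt·ln y = 6.2080.
Normal system: [[30.0000, 8.0000]; [8.0000, 4]]·[k, ln C]ᵀ = [6.2080, 5.4868]ᵀ.
Slope k = (n·Σt·ln y − Σt·Σln y)/(n·Σ(t)² − (Σt)²) = (4·6.2080 − 8.0000·5.4868)/56.0000 = -0.34041; ln C = (Σln y − k·Σt)/n = 2.05252, so C = exp(2.05252) = 7.78753.

k = -0.340, C = 7.788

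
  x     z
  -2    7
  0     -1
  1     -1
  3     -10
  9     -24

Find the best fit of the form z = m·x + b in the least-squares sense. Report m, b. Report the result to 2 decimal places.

m = -2.79, b = 0.33

Forming AᵀA = [[95, 11]; [11, 5]] and Aᵀz = [-261, -29]ᵀ gives AᵀA·[m, b]ᵀ = Aᵀz.
Determinant 95·5 − 11² = 354.
m = ((-261)·5 − 11·(-29))/354 = -493/177; b = (95·(-29) − 11·(-261))/354 = 58/177.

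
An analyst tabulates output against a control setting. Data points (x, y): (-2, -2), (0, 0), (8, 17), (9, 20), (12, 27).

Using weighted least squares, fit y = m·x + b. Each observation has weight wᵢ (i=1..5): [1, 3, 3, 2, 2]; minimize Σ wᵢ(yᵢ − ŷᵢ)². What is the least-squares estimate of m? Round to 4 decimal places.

Setting ∂/∂m … = 0 gives: 646·m + 64·b = 1420;  64·m + 11·b = 143.
(Σwᵢ·x·x = 646, Σwᵢ·x = 64, Σwᵢ·1 = 11, Σwᵢ·x·y = 1420, Σwᵢ·y = 143.)
Eliminating b: 11·(row 1) − 64·(row 2) gives 3010·m = 11·1420 − 64·143 = 6468, so m = 462/215.
Then b = (143 − 64·(462/215))/11 = 107/215.

m = 2.1488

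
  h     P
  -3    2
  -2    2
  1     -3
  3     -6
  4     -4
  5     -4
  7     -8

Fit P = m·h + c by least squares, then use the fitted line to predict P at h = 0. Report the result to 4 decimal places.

Compute the Gram sums: Σh·h = 113, Σh = 15, Σ1 = 7.
And Σh·P = -123, ΣP = -21.
So AᵀA·[m, c]ᵀ = AᵀP: [[113, 15]; [15, 7]]·[m, c]ᵀ = [-123, -21]ᵀ.
Δ = 113·7 − 15² = 566.
m = ((-123)·7 − 15·(-21))/566 = -273/283; c = (113·(-21) − 15·(-123))/566 = -264/283.
At h = 0: P̂ = (-273/283)·(0) + (-264/283)·(1) = -264/283.

P̂ = -0.9329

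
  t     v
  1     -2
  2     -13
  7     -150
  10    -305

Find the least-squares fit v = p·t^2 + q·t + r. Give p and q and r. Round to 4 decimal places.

The normal system AᵀA·[p, q, r]ᵀ = Aᵀv is [[12418, 1352, 154]; [1352, 154, 20]; [154, 20, 4]]·[p, q, r]ᵀ = [-37904, -4128, -470]ᵀ.
Solving the 3×3 system (Gaussian elimination) gives p = -5815/1947, q = -478/649, r = 2275/1947.

p = -2.9866, q = -0.7365, r = 1.1685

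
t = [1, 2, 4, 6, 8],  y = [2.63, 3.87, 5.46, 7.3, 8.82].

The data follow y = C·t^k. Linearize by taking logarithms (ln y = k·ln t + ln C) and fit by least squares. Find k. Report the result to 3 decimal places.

With ln yᵢ as the transformed response and ln tᵢ as the regressor:
Σln t = 5.9506, Σ(ln t)² = 9.9367, Σln y = 8.1826, Σln t·ln y = 11.3800.
Equations: 9.9367·k + 5.9506·ln C = 11.3800;  5.9506·k + 5·ln C = 8.1826.
Δ = 9.9367·5 − (5.9506)² = 14.2736; k = (11.3800·5 − 5.9506·8.1826)/14.2736 = 0.57506, ln C = (9.9367·8.1826 − 5.9506·11.3800)/14.2736 = 0.95212.

k = 0.575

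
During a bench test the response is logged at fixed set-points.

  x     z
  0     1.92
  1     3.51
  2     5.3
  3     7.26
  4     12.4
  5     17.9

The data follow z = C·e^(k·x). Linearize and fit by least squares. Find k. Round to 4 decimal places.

Taking logs, ln z = k·x + ln C, so regress ln z on x.
Sums: Σx = 15.0000, Σ(x)² = 55.0000, Σln z = 10.9605, Σx·ln z = 35.0330.
Normal system: [[55.0000, 15.0000]; [15.0000, 6]]·[k, ln C]ᵀ = [35.0330, 10.9605]ᵀ.
Slope k = (n·Σx·ln z − Σx·Σln z)/(n·Σ(x)² − (Σx)²) = (6·35.0330 − 15.0000·10.9605)/105.0000 = 0.43609; ln C = (Σln z − k·Σx)/n = 0.73652.

k = 0.4361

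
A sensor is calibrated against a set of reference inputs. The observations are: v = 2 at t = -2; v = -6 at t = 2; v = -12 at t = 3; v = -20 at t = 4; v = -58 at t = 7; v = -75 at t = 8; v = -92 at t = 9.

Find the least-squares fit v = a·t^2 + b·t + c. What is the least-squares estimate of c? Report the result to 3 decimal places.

c = 2.098

Setting ∂/∂a … = 0 gives: 13427·a + 1675·b + 227·c = -15538;  1675·a + 227·b + 31·c = -1966;  227·a + 31·b + 7·c = -261.
Inverting the 3×3 Gram matrix, [a, b, c]ᵀ = [-161153/167412, -308771/167412, 29275/13951]ᵀ.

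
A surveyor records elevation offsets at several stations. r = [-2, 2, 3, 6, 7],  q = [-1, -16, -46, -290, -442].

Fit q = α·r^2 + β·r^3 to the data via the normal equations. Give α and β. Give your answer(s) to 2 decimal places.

AᵀA·[α, β]ᵀ = Aᵀq reads: 3810·α + 24826·β = -32580;  24826·α + 165162·β = -215608.
(Σr^2·r^2 = 3810, Σr^2·r^3 = 24826, Σr^3·r^3 = 165162, Σr^2·q = -32580, Σr^3·q = -215608.)
Δ = 3810·165162 − 24826² = 12936944.
α = ((-32580)·165162 − 24826·(-215608))/12936944 = -3536719/1617118; β = (3810·(-215608) − 24826·(-32580))/12936944 = -1579425/1617118.

α = -2.19, β = -0.98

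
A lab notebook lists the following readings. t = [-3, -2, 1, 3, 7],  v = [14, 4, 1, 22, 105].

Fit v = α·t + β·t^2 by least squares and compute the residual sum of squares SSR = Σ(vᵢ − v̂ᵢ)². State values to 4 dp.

Forming XᵀX = [[72, 336]; [336, 2580]] and Xᵀv = [752, 5486]ᵀ gives XᵀX·[α, β]ᵀ = Xᵀv.
Determinant 72·2580 − 336² = 72864.
α = (752·2580 − 336·5486)/72864 = 1009/759; β = (72·5486 − 336·752)/72864 = 2965/1518.
Residuals: 9/22, -292/253, -105/46, 219/506, -7/506; SSR = 1745/253.

SSR = 6.8972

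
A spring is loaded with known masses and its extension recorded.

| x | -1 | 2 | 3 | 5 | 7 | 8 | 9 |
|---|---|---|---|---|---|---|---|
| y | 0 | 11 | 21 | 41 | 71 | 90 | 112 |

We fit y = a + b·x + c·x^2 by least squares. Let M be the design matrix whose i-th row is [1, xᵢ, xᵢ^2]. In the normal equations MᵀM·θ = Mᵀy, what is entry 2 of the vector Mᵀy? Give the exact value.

Entry 2 ↔ basis x, so (Mᵀy)_{2} = Σᵢ (x)·yᵢ = (-1)·(0) + (2)·(11) + (3)·(21) + (5)·(41) + (7)·(71) + (8)·(90) + (9)·(112) = 2515.

2515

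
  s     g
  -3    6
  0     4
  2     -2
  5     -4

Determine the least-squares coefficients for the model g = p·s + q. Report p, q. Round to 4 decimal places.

p = -1.3529, q = 2.3529

Forming XᵀX = [[38, 4]; [4, 4]] and Xᵀg = [-42, 4]ᵀ gives XᵀX·[p, q]ᵀ = Xᵀg.
Eliminating q: 4·(row 1) − 4·(row 2) gives 136·p = 4·(-42) − 4·4 = -184, so p = -23/17.
Then q = (4 − 4·(-23/17))/4 = 40/17.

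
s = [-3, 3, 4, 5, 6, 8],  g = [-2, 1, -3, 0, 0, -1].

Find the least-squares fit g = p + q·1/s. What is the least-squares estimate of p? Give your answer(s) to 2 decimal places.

Setting ∂/∂p … = 0 gives: 6·p + (89/120)·q = -5;  (89/120)·p + (589/1600)·q = 1/8.
det = 6·(589/1600) − (89/120)² = 4777/2880.
p = ((-5)·(589/1600) − (89/120)·(1/8))/(4777/2880) = -5568/4777; q = (6·(1/8) − (89/120)·(-5))/(4777/2880) = 12840/4777.

p = -1.17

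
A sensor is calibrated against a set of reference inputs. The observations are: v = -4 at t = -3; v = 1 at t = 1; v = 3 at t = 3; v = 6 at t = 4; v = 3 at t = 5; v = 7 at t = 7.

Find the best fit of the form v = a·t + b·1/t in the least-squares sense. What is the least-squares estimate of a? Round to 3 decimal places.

XᵀX·[a, b]ᵀ = Xᵀv reads: 109·a + 6·b = 110;  6·a + (237281/176400)·b = 193/30.
(Σt·t = 109, Σt·1/t = 6, Σ1/t·1/t = 237281/176400, Σt·v = 110, Σ1/t·v = 193/30.)
Determinant 109·(237281/176400) − 6² = 19513229/176400.
a = (110·(237281/176400) − 6·(193/30))/(19513229/176400) = 19291870/19513229; b = (109·(193/30) − 6·110)/(19513229/176400) = 7273560/19513229.

a = 0.989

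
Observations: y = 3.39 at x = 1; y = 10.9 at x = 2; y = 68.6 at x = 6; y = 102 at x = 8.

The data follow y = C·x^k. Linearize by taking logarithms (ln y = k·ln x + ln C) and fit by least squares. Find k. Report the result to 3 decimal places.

With ln yᵢ as the transformed response and ln xᵢ as the regressor:
XᵀX = [[8.0149, 4.5643]; [4.5643, 4]], rhs = [18.8492, 12.4629]ᵀ  (here Σln x = 4.5643, Σ(ln x)² = 8.0149, Σln y = 12.4629, Σln x·ln y = 18.8492).
Solving (det = 11.2265): k = 1.64896, ln C = 1.23410.

k = 1.649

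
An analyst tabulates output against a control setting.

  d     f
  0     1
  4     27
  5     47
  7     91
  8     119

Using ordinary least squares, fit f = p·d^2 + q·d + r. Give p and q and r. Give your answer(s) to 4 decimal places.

Setting ∂/∂p … = 0 gives: 7378·p + 1044·q + 154·r = 13682;  1044·p + 154·q + 24·r = 1932;  154·p + 24·q + 5·r = 285.
(Σd^2·d^2 = 7378, Σd^2·d = 1044, Σd^2 = 154, Σd·d = 154, Σd = 24, Σ1 = 5, Σd^2·f = 13682, Σd·f = 1932, Σf = 285.)
Row-reducing yields p = 22960/11659, q = -10890/11659, r = 9667/11659.

p = 1.9693, q = -0.9340, r = 0.8291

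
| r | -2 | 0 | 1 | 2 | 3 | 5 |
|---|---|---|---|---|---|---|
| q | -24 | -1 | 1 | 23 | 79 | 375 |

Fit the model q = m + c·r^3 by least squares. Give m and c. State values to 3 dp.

Compute the Gram sums: Σ1 = 6, Σr^3 = 153, Σr^3·r^3 = 16483.
For Aᵀq: Σq = 453, Σr^3·q = 49385.
AᵀA·[m, c]ᵀ = Aᵀq becomes [[6, 153]; [153, 16483]]·[m, c]ᵀ = [453, 49385]ᵀ.
Determinant 6·16483 − 153² = 75489.
m = (453·16483 − 153·49385)/75489 = -29702/25163; c = (6·49385 − 153·453)/75489 = 75667/25163.

m = -1.180, c = 3.007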